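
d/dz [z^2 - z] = 2*z - 1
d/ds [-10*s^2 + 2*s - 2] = 2 - 20*s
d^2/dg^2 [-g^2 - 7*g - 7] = -2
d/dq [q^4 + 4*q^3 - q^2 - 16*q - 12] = 4*q^3 + 12*q^2 - 2*q - 16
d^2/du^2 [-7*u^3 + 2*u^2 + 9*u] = 4 - 42*u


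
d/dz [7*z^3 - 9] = 21*z^2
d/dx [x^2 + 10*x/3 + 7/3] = 2*x + 10/3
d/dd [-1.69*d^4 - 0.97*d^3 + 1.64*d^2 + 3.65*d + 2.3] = -6.76*d^3 - 2.91*d^2 + 3.28*d + 3.65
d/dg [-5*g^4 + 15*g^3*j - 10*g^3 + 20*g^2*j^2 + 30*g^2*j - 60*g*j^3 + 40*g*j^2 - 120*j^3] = -20*g^3 + 45*g^2*j - 30*g^2 + 40*g*j^2 + 60*g*j - 60*j^3 + 40*j^2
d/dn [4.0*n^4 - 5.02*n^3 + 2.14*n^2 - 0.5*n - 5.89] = 16.0*n^3 - 15.06*n^2 + 4.28*n - 0.5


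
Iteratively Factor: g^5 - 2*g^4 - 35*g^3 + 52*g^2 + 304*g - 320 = (g - 1)*(g^4 - g^3 - 36*g^2 + 16*g + 320) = (g - 4)*(g - 1)*(g^3 + 3*g^2 - 24*g - 80) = (g - 4)*(g - 1)*(g + 4)*(g^2 - g - 20) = (g - 4)*(g - 1)*(g + 4)^2*(g - 5)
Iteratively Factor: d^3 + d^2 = (d)*(d^2 + d) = d^2*(d + 1)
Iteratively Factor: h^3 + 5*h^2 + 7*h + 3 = (h + 1)*(h^2 + 4*h + 3) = (h + 1)*(h + 3)*(h + 1)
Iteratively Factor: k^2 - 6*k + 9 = (k - 3)*(k - 3)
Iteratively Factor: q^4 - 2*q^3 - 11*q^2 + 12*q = (q - 1)*(q^3 - q^2 - 12*q) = q*(q - 1)*(q^2 - q - 12) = q*(q - 4)*(q - 1)*(q + 3)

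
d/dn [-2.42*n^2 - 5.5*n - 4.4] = -4.84*n - 5.5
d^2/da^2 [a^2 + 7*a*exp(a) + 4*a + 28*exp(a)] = 7*a*exp(a) + 42*exp(a) + 2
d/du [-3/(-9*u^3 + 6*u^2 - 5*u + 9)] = 3*(-27*u^2 + 12*u - 5)/(9*u^3 - 6*u^2 + 5*u - 9)^2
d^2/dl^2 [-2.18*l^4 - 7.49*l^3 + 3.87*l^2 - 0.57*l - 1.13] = -26.16*l^2 - 44.94*l + 7.74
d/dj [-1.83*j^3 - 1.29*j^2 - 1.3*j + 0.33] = -5.49*j^2 - 2.58*j - 1.3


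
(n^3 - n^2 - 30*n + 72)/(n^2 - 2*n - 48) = (n^2 - 7*n + 12)/(n - 8)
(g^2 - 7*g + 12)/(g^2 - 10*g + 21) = (g - 4)/(g - 7)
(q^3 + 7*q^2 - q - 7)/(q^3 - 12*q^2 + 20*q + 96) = (q^3 + 7*q^2 - q - 7)/(q^3 - 12*q^2 + 20*q + 96)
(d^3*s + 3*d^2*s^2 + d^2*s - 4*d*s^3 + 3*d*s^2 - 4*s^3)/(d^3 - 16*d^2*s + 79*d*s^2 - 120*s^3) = s*(d^3 + 3*d^2*s + d^2 - 4*d*s^2 + 3*d*s - 4*s^2)/(d^3 - 16*d^2*s + 79*d*s^2 - 120*s^3)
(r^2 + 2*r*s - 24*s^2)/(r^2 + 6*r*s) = (r - 4*s)/r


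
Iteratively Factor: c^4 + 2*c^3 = (c + 2)*(c^3) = c*(c + 2)*(c^2) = c^2*(c + 2)*(c)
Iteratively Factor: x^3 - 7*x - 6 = (x + 2)*(x^2 - 2*x - 3) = (x + 1)*(x + 2)*(x - 3)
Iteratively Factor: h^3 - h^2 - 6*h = (h - 3)*(h^2 + 2*h) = h*(h - 3)*(h + 2)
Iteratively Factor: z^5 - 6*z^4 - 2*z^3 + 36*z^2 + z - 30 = (z - 3)*(z^4 - 3*z^3 - 11*z^2 + 3*z + 10) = (z - 3)*(z + 1)*(z^3 - 4*z^2 - 7*z + 10) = (z - 3)*(z - 1)*(z + 1)*(z^2 - 3*z - 10) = (z - 5)*(z - 3)*(z - 1)*(z + 1)*(z + 2)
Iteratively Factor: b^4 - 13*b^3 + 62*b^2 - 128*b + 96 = (b - 3)*(b^3 - 10*b^2 + 32*b - 32) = (b - 4)*(b - 3)*(b^2 - 6*b + 8) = (b - 4)*(b - 3)*(b - 2)*(b - 4)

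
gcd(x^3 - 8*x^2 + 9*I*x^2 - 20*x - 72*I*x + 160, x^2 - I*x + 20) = x + 4*I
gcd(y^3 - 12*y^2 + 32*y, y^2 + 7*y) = y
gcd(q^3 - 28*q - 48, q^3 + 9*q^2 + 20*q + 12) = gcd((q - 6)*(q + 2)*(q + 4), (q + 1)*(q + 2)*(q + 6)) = q + 2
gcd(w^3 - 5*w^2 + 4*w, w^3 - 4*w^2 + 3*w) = w^2 - w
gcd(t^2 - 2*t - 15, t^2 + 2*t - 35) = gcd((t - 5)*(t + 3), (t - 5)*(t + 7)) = t - 5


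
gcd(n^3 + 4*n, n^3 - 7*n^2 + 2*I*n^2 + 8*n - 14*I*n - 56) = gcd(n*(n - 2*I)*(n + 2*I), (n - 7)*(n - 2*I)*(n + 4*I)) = n - 2*I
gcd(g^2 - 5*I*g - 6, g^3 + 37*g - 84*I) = g - 3*I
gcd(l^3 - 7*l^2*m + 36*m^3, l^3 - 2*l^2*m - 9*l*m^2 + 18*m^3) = l - 3*m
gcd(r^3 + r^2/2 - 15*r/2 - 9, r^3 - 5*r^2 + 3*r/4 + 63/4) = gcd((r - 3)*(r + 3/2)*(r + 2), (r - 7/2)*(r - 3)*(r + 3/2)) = r^2 - 3*r/2 - 9/2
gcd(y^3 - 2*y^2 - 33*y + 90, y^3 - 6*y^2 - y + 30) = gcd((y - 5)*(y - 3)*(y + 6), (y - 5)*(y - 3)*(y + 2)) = y^2 - 8*y + 15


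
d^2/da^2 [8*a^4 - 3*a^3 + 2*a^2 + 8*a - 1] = 96*a^2 - 18*a + 4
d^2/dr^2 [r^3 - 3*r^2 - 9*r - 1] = 6*r - 6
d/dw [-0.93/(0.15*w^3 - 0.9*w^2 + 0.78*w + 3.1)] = (0.4185*w^2 - 1.674*w + 0.7254)/(0.15*w^3 - 0.9*w^2 + 0.78*w + 3.1)^2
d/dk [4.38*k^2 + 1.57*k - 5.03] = 8.76*k + 1.57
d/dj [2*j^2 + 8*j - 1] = 4*j + 8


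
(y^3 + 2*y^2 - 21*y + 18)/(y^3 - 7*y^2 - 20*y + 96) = (y^2 + 5*y - 6)/(y^2 - 4*y - 32)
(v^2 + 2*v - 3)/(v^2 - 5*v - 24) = (v - 1)/(v - 8)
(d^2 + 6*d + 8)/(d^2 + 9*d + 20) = (d + 2)/(d + 5)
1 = 1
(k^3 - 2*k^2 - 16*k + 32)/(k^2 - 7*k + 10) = (k^2 - 16)/(k - 5)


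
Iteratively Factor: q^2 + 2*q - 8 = (q + 4)*(q - 2)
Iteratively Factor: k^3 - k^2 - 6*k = (k + 2)*(k^2 - 3*k) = k*(k + 2)*(k - 3)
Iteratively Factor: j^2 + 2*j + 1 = (j + 1)*(j + 1)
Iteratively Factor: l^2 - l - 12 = (l - 4)*(l + 3)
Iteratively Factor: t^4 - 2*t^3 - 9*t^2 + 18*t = (t)*(t^3 - 2*t^2 - 9*t + 18) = t*(t + 3)*(t^2 - 5*t + 6) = t*(t - 3)*(t + 3)*(t - 2)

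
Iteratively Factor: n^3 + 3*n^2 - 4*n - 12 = (n + 3)*(n^2 - 4) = (n + 2)*(n + 3)*(n - 2)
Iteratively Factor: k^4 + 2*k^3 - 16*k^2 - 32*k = (k + 4)*(k^3 - 2*k^2 - 8*k) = (k + 2)*(k + 4)*(k^2 - 4*k) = (k - 4)*(k + 2)*(k + 4)*(k)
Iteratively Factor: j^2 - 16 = (j - 4)*(j + 4)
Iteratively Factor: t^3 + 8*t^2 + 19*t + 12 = (t + 1)*(t^2 + 7*t + 12) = (t + 1)*(t + 3)*(t + 4)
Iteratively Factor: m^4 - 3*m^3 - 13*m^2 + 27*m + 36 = (m + 3)*(m^3 - 6*m^2 + 5*m + 12) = (m - 3)*(m + 3)*(m^2 - 3*m - 4) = (m - 3)*(m + 1)*(m + 3)*(m - 4)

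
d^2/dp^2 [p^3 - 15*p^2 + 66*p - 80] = 6*p - 30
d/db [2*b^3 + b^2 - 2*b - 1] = 6*b^2 + 2*b - 2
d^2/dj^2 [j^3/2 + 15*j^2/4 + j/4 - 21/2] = 3*j + 15/2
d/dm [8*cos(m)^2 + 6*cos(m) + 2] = -2*(8*cos(m) + 3)*sin(m)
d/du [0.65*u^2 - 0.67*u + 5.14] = 1.3*u - 0.67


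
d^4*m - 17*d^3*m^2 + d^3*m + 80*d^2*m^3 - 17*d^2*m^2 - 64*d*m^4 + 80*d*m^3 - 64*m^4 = (d - 8*m)^2*(d - m)*(d*m + m)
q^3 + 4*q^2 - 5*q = q*(q - 1)*(q + 5)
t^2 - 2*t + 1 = (t - 1)^2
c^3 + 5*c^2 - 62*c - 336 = (c - 8)*(c + 6)*(c + 7)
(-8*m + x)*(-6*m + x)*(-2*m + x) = -96*m^3 + 76*m^2*x - 16*m*x^2 + x^3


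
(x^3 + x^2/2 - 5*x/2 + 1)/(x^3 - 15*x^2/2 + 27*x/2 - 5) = (x^2 + x - 2)/(x^2 - 7*x + 10)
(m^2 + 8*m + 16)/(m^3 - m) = (m^2 + 8*m + 16)/(m^3 - m)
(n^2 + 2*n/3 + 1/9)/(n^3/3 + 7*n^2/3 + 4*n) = (9*n^2 + 6*n + 1)/(3*n*(n^2 + 7*n + 12))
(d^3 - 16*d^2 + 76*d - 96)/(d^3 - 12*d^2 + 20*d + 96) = (d - 2)/(d + 2)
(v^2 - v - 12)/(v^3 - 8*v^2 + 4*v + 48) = (v + 3)/(v^2 - 4*v - 12)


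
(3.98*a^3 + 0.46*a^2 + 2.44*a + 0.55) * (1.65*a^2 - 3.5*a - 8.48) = 6.567*a^5 - 13.171*a^4 - 31.3344*a^3 - 11.5333*a^2 - 22.6162*a - 4.664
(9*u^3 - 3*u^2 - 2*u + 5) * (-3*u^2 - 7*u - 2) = -27*u^5 - 54*u^4 + 9*u^3 + 5*u^2 - 31*u - 10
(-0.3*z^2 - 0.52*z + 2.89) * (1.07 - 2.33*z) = 0.699*z^3 + 0.8906*z^2 - 7.2901*z + 3.0923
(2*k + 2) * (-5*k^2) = -10*k^3 - 10*k^2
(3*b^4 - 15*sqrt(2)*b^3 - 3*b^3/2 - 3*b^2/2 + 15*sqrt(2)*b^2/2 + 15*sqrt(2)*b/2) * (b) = 3*b^5 - 15*sqrt(2)*b^4 - 3*b^4/2 - 3*b^3/2 + 15*sqrt(2)*b^3/2 + 15*sqrt(2)*b^2/2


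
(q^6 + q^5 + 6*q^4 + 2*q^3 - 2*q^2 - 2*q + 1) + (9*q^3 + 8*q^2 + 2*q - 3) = q^6 + q^5 + 6*q^4 + 11*q^3 + 6*q^2 - 2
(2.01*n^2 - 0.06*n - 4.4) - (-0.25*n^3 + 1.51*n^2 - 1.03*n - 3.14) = 0.25*n^3 + 0.5*n^2 + 0.97*n - 1.26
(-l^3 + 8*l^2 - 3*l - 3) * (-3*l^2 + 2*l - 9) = 3*l^5 - 26*l^4 + 34*l^3 - 69*l^2 + 21*l + 27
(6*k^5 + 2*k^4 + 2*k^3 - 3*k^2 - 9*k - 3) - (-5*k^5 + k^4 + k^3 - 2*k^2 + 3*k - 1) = 11*k^5 + k^4 + k^3 - k^2 - 12*k - 2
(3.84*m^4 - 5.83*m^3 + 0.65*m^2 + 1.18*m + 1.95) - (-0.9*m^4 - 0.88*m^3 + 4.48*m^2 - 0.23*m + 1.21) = 4.74*m^4 - 4.95*m^3 - 3.83*m^2 + 1.41*m + 0.74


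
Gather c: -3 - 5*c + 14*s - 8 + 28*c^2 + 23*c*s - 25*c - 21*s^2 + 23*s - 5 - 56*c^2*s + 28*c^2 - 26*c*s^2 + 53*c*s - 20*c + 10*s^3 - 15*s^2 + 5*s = c^2*(56 - 56*s) + c*(-26*s^2 + 76*s - 50) + 10*s^3 - 36*s^2 + 42*s - 16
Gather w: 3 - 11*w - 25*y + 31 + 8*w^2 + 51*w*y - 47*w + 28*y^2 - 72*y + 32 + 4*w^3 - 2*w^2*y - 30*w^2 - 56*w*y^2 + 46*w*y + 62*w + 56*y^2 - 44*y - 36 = 4*w^3 + w^2*(-2*y - 22) + w*(-56*y^2 + 97*y + 4) + 84*y^2 - 141*y + 30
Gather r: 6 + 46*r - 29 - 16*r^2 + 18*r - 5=-16*r^2 + 64*r - 28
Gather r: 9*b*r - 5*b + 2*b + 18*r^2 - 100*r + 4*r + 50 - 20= -3*b + 18*r^2 + r*(9*b - 96) + 30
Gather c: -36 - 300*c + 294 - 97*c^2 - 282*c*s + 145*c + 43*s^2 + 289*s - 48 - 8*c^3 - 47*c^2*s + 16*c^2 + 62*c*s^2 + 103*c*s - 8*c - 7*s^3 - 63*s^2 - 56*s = -8*c^3 + c^2*(-47*s - 81) + c*(62*s^2 - 179*s - 163) - 7*s^3 - 20*s^2 + 233*s + 210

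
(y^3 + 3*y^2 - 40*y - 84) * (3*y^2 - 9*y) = 3*y^5 - 147*y^3 + 108*y^2 + 756*y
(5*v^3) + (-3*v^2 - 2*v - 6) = 5*v^3 - 3*v^2 - 2*v - 6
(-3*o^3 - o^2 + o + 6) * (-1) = 3*o^3 + o^2 - o - 6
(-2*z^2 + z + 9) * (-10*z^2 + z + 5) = 20*z^4 - 12*z^3 - 99*z^2 + 14*z + 45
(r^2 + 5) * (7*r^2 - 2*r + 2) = 7*r^4 - 2*r^3 + 37*r^2 - 10*r + 10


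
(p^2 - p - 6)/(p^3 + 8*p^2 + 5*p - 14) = (p - 3)/(p^2 + 6*p - 7)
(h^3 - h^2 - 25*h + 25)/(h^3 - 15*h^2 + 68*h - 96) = (h^3 - h^2 - 25*h + 25)/(h^3 - 15*h^2 + 68*h - 96)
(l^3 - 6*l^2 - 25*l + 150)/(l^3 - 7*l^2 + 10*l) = (l^2 - l - 30)/(l*(l - 2))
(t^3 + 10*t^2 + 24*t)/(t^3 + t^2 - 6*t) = (t^2 + 10*t + 24)/(t^2 + t - 6)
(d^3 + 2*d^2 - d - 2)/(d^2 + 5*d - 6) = (d^2 + 3*d + 2)/(d + 6)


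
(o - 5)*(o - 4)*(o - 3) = o^3 - 12*o^2 + 47*o - 60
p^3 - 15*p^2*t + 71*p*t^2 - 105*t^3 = (p - 7*t)*(p - 5*t)*(p - 3*t)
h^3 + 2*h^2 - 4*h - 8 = (h - 2)*(h + 2)^2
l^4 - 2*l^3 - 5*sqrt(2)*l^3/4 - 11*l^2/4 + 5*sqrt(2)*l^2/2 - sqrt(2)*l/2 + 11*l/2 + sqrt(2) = (l - 2)*(l - 2*sqrt(2))*(sqrt(2)*l/2 + 1/2)*(sqrt(2)*l + 1/2)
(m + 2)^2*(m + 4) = m^3 + 8*m^2 + 20*m + 16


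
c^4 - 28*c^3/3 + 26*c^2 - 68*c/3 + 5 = (c - 5)*(c - 3)*(c - 1)*(c - 1/3)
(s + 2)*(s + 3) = s^2 + 5*s + 6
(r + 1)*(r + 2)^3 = r^4 + 7*r^3 + 18*r^2 + 20*r + 8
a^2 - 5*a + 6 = (a - 3)*(a - 2)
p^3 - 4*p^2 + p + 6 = (p - 3)*(p - 2)*(p + 1)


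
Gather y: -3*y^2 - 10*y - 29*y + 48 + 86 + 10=-3*y^2 - 39*y + 144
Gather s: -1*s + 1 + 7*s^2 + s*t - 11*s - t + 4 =7*s^2 + s*(t - 12) - t + 5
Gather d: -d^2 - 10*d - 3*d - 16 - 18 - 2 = -d^2 - 13*d - 36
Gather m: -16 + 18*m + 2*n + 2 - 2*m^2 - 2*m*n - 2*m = -2*m^2 + m*(16 - 2*n) + 2*n - 14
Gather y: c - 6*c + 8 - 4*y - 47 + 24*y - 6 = -5*c + 20*y - 45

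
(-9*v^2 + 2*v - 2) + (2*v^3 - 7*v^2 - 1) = 2*v^3 - 16*v^2 + 2*v - 3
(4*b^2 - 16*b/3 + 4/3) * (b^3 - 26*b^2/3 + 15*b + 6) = 4*b^5 - 40*b^4 + 968*b^3/9 - 608*b^2/9 - 12*b + 8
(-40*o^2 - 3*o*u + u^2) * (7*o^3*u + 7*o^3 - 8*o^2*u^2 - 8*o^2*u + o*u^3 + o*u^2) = -280*o^5*u - 280*o^5 + 299*o^4*u^2 + 299*o^4*u - 9*o^3*u^3 - 9*o^3*u^2 - 11*o^2*u^4 - 11*o^2*u^3 + o*u^5 + o*u^4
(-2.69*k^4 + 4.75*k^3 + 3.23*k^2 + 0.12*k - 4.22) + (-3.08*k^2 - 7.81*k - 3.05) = -2.69*k^4 + 4.75*k^3 + 0.15*k^2 - 7.69*k - 7.27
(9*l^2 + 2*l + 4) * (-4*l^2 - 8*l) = -36*l^4 - 80*l^3 - 32*l^2 - 32*l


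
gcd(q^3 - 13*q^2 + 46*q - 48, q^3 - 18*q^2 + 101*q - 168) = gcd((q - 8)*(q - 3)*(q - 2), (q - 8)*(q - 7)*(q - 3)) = q^2 - 11*q + 24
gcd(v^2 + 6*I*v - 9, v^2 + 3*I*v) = v + 3*I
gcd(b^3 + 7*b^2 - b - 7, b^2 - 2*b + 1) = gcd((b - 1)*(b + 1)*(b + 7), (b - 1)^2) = b - 1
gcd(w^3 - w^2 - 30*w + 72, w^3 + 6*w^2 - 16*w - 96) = w^2 + 2*w - 24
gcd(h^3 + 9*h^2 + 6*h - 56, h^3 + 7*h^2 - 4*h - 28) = h^2 + 5*h - 14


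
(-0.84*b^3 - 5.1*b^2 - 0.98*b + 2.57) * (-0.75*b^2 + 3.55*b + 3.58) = 0.63*b^5 + 0.843*b^4 - 20.3772*b^3 - 23.6645*b^2 + 5.6151*b + 9.2006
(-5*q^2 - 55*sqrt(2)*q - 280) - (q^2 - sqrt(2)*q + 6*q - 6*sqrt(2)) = -6*q^2 - 54*sqrt(2)*q - 6*q - 280 + 6*sqrt(2)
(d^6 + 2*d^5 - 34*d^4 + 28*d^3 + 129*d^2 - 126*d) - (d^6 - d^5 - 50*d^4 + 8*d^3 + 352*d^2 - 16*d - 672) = 3*d^5 + 16*d^4 + 20*d^3 - 223*d^2 - 110*d + 672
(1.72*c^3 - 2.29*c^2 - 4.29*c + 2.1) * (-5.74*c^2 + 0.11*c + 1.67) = -9.8728*c^5 + 13.3338*c^4 + 27.2451*c^3 - 16.3502*c^2 - 6.9333*c + 3.507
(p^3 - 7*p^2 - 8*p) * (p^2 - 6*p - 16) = p^5 - 13*p^4 + 18*p^3 + 160*p^2 + 128*p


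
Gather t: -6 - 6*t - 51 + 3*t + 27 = -3*t - 30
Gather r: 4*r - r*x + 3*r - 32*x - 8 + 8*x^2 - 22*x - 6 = r*(7 - x) + 8*x^2 - 54*x - 14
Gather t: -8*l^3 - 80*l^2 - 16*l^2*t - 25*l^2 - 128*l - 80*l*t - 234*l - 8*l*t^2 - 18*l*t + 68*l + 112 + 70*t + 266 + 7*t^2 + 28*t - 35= -8*l^3 - 105*l^2 - 294*l + t^2*(7 - 8*l) + t*(-16*l^2 - 98*l + 98) + 343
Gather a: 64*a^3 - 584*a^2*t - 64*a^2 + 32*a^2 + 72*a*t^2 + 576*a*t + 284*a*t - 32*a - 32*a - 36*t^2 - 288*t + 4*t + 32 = 64*a^3 + a^2*(-584*t - 32) + a*(72*t^2 + 860*t - 64) - 36*t^2 - 284*t + 32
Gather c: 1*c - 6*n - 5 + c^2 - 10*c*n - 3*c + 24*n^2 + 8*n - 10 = c^2 + c*(-10*n - 2) + 24*n^2 + 2*n - 15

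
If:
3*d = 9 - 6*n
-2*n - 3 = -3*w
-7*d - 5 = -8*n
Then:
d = 7/11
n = 13/11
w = 59/33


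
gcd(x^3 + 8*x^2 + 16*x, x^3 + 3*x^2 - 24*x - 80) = x^2 + 8*x + 16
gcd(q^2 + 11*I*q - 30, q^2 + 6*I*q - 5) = q + 5*I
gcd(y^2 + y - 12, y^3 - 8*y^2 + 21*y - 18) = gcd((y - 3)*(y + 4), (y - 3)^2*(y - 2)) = y - 3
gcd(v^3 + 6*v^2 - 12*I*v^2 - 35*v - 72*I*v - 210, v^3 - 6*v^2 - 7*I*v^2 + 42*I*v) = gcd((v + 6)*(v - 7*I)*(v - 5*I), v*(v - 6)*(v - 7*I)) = v - 7*I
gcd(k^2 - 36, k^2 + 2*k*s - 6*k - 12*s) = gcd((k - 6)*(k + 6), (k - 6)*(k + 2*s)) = k - 6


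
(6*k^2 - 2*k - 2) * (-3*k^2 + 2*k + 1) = -18*k^4 + 18*k^3 + 8*k^2 - 6*k - 2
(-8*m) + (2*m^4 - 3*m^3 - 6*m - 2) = 2*m^4 - 3*m^3 - 14*m - 2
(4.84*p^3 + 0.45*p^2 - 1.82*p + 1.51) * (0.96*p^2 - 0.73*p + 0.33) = 4.6464*p^5 - 3.1012*p^4 - 0.4785*p^3 + 2.9267*p^2 - 1.7029*p + 0.4983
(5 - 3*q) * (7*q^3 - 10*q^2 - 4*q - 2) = -21*q^4 + 65*q^3 - 38*q^2 - 14*q - 10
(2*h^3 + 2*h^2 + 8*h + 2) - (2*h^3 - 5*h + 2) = 2*h^2 + 13*h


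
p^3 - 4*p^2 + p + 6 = (p - 3)*(p - 2)*(p + 1)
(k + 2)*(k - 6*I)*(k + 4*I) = k^3 + 2*k^2 - 2*I*k^2 + 24*k - 4*I*k + 48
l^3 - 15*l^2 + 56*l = l*(l - 8)*(l - 7)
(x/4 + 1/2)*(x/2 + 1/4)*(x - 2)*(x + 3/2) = x^4/8 + x^3/4 - 13*x^2/32 - x - 3/8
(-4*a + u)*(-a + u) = 4*a^2 - 5*a*u + u^2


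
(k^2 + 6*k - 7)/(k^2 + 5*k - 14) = (k - 1)/(k - 2)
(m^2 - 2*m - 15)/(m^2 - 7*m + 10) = (m + 3)/(m - 2)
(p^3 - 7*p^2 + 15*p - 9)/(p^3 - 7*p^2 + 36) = (p^2 - 4*p + 3)/(p^2 - 4*p - 12)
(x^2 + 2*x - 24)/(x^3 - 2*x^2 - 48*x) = (x - 4)/(x*(x - 8))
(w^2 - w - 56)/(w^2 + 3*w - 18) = (w^2 - w - 56)/(w^2 + 3*w - 18)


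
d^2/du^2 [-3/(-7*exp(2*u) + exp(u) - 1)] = 3*((1 - 28*exp(u))*(7*exp(2*u) - exp(u) + 1) + 2*(14*exp(u) - 1)^2*exp(u))*exp(u)/(7*exp(2*u) - exp(u) + 1)^3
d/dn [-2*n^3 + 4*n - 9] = 4 - 6*n^2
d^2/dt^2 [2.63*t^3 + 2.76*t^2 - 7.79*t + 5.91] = 15.78*t + 5.52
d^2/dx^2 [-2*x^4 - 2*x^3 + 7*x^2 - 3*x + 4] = -24*x^2 - 12*x + 14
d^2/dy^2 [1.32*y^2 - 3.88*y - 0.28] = 2.64000000000000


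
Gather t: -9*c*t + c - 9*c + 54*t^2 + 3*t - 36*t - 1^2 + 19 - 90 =-8*c + 54*t^2 + t*(-9*c - 33) - 72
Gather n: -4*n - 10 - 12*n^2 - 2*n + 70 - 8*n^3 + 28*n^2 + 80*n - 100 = -8*n^3 + 16*n^2 + 74*n - 40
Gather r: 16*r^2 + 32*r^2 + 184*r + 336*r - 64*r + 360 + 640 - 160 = 48*r^2 + 456*r + 840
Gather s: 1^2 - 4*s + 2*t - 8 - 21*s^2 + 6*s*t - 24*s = -21*s^2 + s*(6*t - 28) + 2*t - 7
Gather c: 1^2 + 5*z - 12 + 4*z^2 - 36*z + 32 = 4*z^2 - 31*z + 21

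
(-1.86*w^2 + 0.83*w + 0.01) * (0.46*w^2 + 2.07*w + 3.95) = -0.8556*w^4 - 3.4684*w^3 - 5.6243*w^2 + 3.2992*w + 0.0395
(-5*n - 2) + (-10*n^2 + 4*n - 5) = -10*n^2 - n - 7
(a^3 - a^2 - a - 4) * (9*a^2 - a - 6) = 9*a^5 - 10*a^4 - 14*a^3 - 29*a^2 + 10*a + 24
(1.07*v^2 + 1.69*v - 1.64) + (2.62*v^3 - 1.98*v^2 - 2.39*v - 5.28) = 2.62*v^3 - 0.91*v^2 - 0.7*v - 6.92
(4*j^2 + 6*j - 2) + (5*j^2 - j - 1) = 9*j^2 + 5*j - 3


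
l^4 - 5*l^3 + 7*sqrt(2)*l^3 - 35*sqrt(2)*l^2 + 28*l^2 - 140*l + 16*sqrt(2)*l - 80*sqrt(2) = (l - 5)*(l + sqrt(2))*(l + 2*sqrt(2))*(l + 4*sqrt(2))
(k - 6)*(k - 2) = k^2 - 8*k + 12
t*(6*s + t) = 6*s*t + t^2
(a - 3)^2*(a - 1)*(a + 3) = a^4 - 4*a^3 - 6*a^2 + 36*a - 27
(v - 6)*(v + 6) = v^2 - 36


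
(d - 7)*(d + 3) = d^2 - 4*d - 21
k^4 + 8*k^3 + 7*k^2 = k^2*(k + 1)*(k + 7)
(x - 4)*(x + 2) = x^2 - 2*x - 8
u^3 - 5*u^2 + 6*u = u*(u - 3)*(u - 2)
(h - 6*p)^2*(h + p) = h^3 - 11*h^2*p + 24*h*p^2 + 36*p^3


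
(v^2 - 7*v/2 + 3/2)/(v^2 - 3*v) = (v - 1/2)/v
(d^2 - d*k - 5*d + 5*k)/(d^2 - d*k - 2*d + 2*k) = (d - 5)/(d - 2)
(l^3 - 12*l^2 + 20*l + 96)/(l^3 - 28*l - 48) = (l - 8)/(l + 4)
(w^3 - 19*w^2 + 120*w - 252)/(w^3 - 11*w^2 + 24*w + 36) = (w - 7)/(w + 1)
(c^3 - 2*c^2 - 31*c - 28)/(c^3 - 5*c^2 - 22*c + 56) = (c + 1)/(c - 2)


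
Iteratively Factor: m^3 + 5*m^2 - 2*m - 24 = (m + 4)*(m^2 + m - 6) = (m + 3)*(m + 4)*(m - 2)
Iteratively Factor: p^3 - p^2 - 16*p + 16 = (p - 4)*(p^2 + 3*p - 4) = (p - 4)*(p + 4)*(p - 1)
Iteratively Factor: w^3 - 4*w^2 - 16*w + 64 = (w - 4)*(w^2 - 16) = (w - 4)*(w + 4)*(w - 4)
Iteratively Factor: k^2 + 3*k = (k)*(k + 3)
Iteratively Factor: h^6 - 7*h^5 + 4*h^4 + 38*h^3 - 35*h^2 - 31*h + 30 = (h - 1)*(h^5 - 6*h^4 - 2*h^3 + 36*h^2 + h - 30) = (h - 1)*(h + 1)*(h^4 - 7*h^3 + 5*h^2 + 31*h - 30) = (h - 3)*(h - 1)*(h + 1)*(h^3 - 4*h^2 - 7*h + 10) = (h - 3)*(h - 1)^2*(h + 1)*(h^2 - 3*h - 10) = (h - 3)*(h - 1)^2*(h + 1)*(h + 2)*(h - 5)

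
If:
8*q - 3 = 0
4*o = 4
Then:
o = 1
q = 3/8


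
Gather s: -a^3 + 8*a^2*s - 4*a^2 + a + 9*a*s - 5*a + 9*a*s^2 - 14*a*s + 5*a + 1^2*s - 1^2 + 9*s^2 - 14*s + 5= -a^3 - 4*a^2 + a + s^2*(9*a + 9) + s*(8*a^2 - 5*a - 13) + 4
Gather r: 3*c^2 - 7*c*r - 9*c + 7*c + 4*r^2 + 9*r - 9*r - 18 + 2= 3*c^2 - 7*c*r - 2*c + 4*r^2 - 16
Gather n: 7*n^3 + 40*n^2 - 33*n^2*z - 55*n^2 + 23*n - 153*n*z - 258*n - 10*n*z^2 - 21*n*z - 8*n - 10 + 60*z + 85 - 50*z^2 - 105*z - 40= 7*n^3 + n^2*(-33*z - 15) + n*(-10*z^2 - 174*z - 243) - 50*z^2 - 45*z + 35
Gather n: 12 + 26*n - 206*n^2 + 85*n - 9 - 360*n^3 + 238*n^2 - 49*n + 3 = -360*n^3 + 32*n^2 + 62*n + 6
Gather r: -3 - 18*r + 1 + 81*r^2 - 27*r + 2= 81*r^2 - 45*r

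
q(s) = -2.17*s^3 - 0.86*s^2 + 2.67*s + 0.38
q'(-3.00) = -50.76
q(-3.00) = 43.22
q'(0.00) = 2.67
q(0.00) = 0.38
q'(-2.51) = -34.03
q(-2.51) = 22.57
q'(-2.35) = -29.24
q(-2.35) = 17.52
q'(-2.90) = -47.09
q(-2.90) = 38.33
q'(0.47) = 0.42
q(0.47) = 1.22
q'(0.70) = -1.72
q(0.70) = 1.08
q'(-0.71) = 0.61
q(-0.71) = -1.17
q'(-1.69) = -13.02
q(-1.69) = 3.89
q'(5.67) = -216.37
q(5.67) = -407.69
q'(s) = -6.51*s^2 - 1.72*s + 2.67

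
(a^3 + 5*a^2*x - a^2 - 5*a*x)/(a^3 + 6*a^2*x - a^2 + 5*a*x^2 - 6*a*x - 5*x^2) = a/(a + x)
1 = 1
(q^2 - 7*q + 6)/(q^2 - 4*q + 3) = (q - 6)/(q - 3)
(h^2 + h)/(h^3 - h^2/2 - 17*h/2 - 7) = 2*h/(2*h^2 - 3*h - 14)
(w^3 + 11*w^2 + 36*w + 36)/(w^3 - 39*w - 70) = (w^2 + 9*w + 18)/(w^2 - 2*w - 35)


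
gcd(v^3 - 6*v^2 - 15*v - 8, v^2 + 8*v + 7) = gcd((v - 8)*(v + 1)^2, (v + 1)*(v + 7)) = v + 1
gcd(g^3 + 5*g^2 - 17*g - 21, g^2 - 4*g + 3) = g - 3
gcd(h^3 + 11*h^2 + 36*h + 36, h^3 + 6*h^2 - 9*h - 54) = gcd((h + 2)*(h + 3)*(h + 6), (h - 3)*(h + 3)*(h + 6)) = h^2 + 9*h + 18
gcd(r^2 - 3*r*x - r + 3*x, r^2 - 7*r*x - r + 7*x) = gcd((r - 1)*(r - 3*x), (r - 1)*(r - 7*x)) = r - 1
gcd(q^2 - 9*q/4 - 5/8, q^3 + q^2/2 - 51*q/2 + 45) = q - 5/2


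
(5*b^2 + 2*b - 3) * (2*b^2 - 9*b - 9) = 10*b^4 - 41*b^3 - 69*b^2 + 9*b + 27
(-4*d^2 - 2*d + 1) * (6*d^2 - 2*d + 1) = -24*d^4 - 4*d^3 + 6*d^2 - 4*d + 1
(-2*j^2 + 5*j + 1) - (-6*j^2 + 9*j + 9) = 4*j^2 - 4*j - 8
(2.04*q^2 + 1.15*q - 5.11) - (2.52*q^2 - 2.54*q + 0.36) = -0.48*q^2 + 3.69*q - 5.47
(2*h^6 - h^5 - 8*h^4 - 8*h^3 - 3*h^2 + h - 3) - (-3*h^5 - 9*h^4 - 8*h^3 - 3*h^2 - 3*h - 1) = 2*h^6 + 2*h^5 + h^4 + 4*h - 2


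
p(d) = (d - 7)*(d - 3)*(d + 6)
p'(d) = (d - 7)*(d - 3) + (d - 7)*(d + 6) + (d - 3)*(d + 6)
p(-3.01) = 179.88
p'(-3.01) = 12.26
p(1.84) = 46.93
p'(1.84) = -43.56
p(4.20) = -34.27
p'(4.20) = -19.68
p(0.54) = 103.93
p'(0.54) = -42.45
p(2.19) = 31.91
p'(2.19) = -42.13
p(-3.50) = 170.62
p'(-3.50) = 25.75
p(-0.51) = 144.72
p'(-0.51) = -34.14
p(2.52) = 18.32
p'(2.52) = -40.11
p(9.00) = 180.00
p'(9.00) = 132.00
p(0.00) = 126.00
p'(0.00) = -39.00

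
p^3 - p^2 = p^2*(p - 1)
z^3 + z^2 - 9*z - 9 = (z - 3)*(z + 1)*(z + 3)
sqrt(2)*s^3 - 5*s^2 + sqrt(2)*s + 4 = (s - 2*sqrt(2))*(s - sqrt(2))*(sqrt(2)*s + 1)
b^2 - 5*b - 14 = (b - 7)*(b + 2)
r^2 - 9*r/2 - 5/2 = (r - 5)*(r + 1/2)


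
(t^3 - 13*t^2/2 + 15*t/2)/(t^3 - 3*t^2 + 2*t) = (2*t^2 - 13*t + 15)/(2*(t^2 - 3*t + 2))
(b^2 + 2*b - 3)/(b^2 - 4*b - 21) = (b - 1)/(b - 7)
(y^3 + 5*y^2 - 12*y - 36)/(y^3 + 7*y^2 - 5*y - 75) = (y^2 + 8*y + 12)/(y^2 + 10*y + 25)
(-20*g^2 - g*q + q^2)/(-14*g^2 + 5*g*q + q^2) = (-20*g^2 - g*q + q^2)/(-14*g^2 + 5*g*q + q^2)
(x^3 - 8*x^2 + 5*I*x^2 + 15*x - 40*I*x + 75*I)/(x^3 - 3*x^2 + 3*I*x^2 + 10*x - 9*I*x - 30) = (x - 5)/(x - 2*I)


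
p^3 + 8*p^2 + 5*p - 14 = (p - 1)*(p + 2)*(p + 7)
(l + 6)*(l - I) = l^2 + 6*l - I*l - 6*I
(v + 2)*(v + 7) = v^2 + 9*v + 14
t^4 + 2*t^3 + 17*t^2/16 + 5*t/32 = t*(t + 1/4)*(t + 1/2)*(t + 5/4)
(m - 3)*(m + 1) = m^2 - 2*m - 3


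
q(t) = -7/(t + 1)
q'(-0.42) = 20.81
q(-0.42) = -12.07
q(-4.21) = 2.18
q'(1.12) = 1.56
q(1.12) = -3.30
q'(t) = 7/(t + 1)^2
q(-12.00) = 0.64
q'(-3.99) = 0.78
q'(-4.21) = 0.68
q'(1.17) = 1.49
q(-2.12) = 6.25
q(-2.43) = 4.90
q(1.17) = -3.23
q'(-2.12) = 5.58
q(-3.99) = 2.34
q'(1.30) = 1.32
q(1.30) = -3.04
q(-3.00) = 3.50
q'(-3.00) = 1.75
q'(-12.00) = 0.06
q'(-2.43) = 3.42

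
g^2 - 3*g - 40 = (g - 8)*(g + 5)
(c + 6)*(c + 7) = c^2 + 13*c + 42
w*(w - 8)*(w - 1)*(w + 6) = w^4 - 3*w^3 - 46*w^2 + 48*w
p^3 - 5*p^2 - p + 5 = (p - 5)*(p - 1)*(p + 1)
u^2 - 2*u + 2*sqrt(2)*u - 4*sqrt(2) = (u - 2)*(u + 2*sqrt(2))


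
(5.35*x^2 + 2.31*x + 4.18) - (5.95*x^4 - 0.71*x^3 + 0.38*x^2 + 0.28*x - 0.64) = -5.95*x^4 + 0.71*x^3 + 4.97*x^2 + 2.03*x + 4.82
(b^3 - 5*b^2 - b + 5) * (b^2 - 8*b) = b^5 - 13*b^4 + 39*b^3 + 13*b^2 - 40*b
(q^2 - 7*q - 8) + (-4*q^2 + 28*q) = -3*q^2 + 21*q - 8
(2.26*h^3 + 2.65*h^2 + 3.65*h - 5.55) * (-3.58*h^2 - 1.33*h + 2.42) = -8.0908*h^5 - 12.4928*h^4 - 11.1223*h^3 + 21.4275*h^2 + 16.2145*h - 13.431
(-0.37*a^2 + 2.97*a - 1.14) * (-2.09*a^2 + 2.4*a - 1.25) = 0.7733*a^4 - 7.0953*a^3 + 9.9731*a^2 - 6.4485*a + 1.425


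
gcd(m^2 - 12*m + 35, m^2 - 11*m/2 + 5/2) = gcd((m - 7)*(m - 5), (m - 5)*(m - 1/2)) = m - 5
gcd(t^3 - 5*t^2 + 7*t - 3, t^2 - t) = t - 1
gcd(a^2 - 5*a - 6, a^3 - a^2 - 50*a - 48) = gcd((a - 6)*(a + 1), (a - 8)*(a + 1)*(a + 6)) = a + 1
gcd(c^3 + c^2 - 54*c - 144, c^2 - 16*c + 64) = c - 8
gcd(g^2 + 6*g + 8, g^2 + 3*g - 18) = 1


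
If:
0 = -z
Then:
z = 0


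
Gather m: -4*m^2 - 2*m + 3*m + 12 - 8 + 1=-4*m^2 + m + 5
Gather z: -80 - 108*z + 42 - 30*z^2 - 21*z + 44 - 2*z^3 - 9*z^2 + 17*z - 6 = -2*z^3 - 39*z^2 - 112*z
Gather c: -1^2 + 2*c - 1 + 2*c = 4*c - 2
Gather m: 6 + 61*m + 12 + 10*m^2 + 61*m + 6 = 10*m^2 + 122*m + 24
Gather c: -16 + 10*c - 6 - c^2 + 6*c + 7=-c^2 + 16*c - 15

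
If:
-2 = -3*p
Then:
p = 2/3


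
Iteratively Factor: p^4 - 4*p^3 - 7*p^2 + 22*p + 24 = (p - 4)*(p^3 - 7*p - 6) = (p - 4)*(p - 3)*(p^2 + 3*p + 2) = (p - 4)*(p - 3)*(p + 2)*(p + 1)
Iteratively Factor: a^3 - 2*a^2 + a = (a)*(a^2 - 2*a + 1) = a*(a - 1)*(a - 1)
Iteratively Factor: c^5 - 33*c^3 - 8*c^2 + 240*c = (c)*(c^4 - 33*c^2 - 8*c + 240) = c*(c - 3)*(c^3 + 3*c^2 - 24*c - 80) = c*(c - 5)*(c - 3)*(c^2 + 8*c + 16) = c*(c - 5)*(c - 3)*(c + 4)*(c + 4)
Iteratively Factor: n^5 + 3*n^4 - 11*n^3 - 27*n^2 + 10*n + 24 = (n + 1)*(n^4 + 2*n^3 - 13*n^2 - 14*n + 24) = (n + 1)*(n + 4)*(n^3 - 2*n^2 - 5*n + 6) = (n - 3)*(n + 1)*(n + 4)*(n^2 + n - 2) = (n - 3)*(n + 1)*(n + 2)*(n + 4)*(n - 1)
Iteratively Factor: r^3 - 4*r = (r + 2)*(r^2 - 2*r) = (r - 2)*(r + 2)*(r)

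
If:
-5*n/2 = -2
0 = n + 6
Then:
No Solution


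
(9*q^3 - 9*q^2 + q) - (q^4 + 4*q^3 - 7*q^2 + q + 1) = -q^4 + 5*q^3 - 2*q^2 - 1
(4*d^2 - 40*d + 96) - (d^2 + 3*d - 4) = 3*d^2 - 43*d + 100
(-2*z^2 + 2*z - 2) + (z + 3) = -2*z^2 + 3*z + 1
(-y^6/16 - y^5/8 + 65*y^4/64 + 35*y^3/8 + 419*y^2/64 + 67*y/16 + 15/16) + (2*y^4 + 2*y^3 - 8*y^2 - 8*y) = -y^6/16 - y^5/8 + 193*y^4/64 + 51*y^3/8 - 93*y^2/64 - 61*y/16 + 15/16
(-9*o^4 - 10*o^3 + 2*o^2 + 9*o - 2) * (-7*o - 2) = 63*o^5 + 88*o^4 + 6*o^3 - 67*o^2 - 4*o + 4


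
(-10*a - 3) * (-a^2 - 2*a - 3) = 10*a^3 + 23*a^2 + 36*a + 9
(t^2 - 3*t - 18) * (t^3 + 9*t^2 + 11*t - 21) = t^5 + 6*t^4 - 34*t^3 - 216*t^2 - 135*t + 378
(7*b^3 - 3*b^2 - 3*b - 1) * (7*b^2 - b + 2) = 49*b^5 - 28*b^4 - 4*b^3 - 10*b^2 - 5*b - 2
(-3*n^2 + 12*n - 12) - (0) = -3*n^2 + 12*n - 12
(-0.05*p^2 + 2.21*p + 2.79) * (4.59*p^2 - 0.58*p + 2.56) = -0.2295*p^4 + 10.1729*p^3 + 11.3963*p^2 + 4.0394*p + 7.1424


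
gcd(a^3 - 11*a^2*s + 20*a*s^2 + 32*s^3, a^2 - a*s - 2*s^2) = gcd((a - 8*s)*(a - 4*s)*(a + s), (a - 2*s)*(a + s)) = a + s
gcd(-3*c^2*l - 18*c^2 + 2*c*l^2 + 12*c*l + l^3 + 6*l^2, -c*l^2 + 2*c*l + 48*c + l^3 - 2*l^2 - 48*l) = c*l + 6*c - l^2 - 6*l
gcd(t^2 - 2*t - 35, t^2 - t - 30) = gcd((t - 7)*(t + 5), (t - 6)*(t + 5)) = t + 5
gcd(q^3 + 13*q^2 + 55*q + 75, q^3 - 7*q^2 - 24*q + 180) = q + 5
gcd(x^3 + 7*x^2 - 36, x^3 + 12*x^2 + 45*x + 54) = x^2 + 9*x + 18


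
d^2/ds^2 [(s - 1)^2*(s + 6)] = 6*s + 8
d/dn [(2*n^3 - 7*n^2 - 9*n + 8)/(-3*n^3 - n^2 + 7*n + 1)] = (-23*n^4 - 26*n^3 + 20*n^2 + 2*n - 65)/(9*n^6 + 6*n^5 - 41*n^4 - 20*n^3 + 47*n^2 + 14*n + 1)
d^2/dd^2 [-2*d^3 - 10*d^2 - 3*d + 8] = -12*d - 20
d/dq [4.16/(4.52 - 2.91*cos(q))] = -12.1056*sin(q)/(2.91*cos(q) - 4.52)^2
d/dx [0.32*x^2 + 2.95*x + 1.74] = 0.64*x + 2.95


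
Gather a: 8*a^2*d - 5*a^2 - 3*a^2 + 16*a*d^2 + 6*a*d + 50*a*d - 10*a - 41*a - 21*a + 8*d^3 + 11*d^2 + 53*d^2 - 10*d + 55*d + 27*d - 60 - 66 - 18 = a^2*(8*d - 8) + a*(16*d^2 + 56*d - 72) + 8*d^3 + 64*d^2 + 72*d - 144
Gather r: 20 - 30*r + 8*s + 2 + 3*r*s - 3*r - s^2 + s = r*(3*s - 33) - s^2 + 9*s + 22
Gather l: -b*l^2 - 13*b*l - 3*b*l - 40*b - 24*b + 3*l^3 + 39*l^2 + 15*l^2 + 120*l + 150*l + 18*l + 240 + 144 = -64*b + 3*l^3 + l^2*(54 - b) + l*(288 - 16*b) + 384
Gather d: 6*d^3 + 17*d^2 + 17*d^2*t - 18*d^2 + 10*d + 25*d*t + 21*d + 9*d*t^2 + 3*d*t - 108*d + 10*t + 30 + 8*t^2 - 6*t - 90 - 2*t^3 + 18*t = 6*d^3 + d^2*(17*t - 1) + d*(9*t^2 + 28*t - 77) - 2*t^3 + 8*t^2 + 22*t - 60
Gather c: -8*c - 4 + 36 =32 - 8*c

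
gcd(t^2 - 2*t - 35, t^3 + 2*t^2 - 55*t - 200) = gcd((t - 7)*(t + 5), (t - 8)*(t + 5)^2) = t + 5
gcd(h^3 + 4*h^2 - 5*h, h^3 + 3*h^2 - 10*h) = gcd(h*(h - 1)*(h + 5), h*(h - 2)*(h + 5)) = h^2 + 5*h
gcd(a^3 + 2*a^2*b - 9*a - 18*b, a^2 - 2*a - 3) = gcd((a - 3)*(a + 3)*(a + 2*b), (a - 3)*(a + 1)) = a - 3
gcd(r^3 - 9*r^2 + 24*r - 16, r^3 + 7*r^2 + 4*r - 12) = r - 1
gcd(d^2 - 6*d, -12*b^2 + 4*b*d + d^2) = 1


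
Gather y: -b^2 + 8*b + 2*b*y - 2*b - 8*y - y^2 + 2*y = -b^2 + 6*b - y^2 + y*(2*b - 6)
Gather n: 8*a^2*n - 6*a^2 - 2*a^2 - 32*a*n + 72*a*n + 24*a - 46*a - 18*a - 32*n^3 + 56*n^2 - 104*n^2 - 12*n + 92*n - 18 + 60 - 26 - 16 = -8*a^2 - 40*a - 32*n^3 - 48*n^2 + n*(8*a^2 + 40*a + 80)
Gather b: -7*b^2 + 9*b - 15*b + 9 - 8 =-7*b^2 - 6*b + 1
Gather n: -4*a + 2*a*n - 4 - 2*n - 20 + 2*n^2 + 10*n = -4*a + 2*n^2 + n*(2*a + 8) - 24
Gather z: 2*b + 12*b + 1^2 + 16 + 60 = 14*b + 77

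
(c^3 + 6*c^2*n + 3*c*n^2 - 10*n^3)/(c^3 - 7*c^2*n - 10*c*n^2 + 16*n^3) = (c + 5*n)/(c - 8*n)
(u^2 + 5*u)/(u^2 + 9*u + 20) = u/(u + 4)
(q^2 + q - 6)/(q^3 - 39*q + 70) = (q + 3)/(q^2 + 2*q - 35)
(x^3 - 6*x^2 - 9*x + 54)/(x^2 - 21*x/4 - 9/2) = 4*(x^2 - 9)/(4*x + 3)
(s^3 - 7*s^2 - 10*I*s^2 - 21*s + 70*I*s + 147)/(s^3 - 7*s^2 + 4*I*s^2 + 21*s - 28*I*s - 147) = (s - 7*I)/(s + 7*I)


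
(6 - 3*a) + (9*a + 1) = 6*a + 7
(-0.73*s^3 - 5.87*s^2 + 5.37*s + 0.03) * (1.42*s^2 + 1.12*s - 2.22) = -1.0366*s^5 - 9.153*s^4 + 2.6716*s^3 + 19.0884*s^2 - 11.8878*s - 0.0666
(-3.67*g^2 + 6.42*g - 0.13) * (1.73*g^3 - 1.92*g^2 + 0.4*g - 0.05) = -6.3491*g^5 + 18.153*g^4 - 14.0193*g^3 + 3.0011*g^2 - 0.373*g + 0.0065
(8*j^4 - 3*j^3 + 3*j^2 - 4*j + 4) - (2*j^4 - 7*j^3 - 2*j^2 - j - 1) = 6*j^4 + 4*j^3 + 5*j^2 - 3*j + 5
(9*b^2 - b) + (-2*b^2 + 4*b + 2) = 7*b^2 + 3*b + 2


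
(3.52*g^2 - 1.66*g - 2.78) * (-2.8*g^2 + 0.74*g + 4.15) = -9.856*g^4 + 7.2528*g^3 + 21.1636*g^2 - 8.9462*g - 11.537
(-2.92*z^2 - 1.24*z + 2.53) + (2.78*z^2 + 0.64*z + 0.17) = -0.14*z^2 - 0.6*z + 2.7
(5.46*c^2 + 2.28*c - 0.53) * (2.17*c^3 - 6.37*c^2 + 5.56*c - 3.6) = 11.8482*c^5 - 29.8326*c^4 + 14.6839*c^3 - 3.6031*c^2 - 11.1548*c + 1.908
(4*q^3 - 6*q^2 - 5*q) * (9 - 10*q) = -40*q^4 + 96*q^3 - 4*q^2 - 45*q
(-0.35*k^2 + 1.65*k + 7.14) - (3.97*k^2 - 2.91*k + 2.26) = -4.32*k^2 + 4.56*k + 4.88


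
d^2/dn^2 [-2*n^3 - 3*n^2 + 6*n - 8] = -12*n - 6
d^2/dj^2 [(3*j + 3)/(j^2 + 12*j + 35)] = 6*(4*(j + 1)*(j + 6)^2 - (3*j + 13)*(j^2 + 12*j + 35))/(j^2 + 12*j + 35)^3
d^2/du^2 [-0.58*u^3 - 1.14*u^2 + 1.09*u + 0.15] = -3.48*u - 2.28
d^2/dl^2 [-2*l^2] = -4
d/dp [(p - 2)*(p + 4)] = 2*p + 2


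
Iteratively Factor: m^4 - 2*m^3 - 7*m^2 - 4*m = (m - 4)*(m^3 + 2*m^2 + m) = (m - 4)*(m + 1)*(m^2 + m) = (m - 4)*(m + 1)^2*(m)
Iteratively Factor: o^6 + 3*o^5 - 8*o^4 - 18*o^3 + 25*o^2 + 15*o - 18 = (o - 1)*(o^5 + 4*o^4 - 4*o^3 - 22*o^2 + 3*o + 18) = (o - 1)*(o + 3)*(o^4 + o^3 - 7*o^2 - o + 6) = (o - 1)*(o + 1)*(o + 3)*(o^3 - 7*o + 6) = (o - 1)^2*(o + 1)*(o + 3)*(o^2 + o - 6) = (o - 1)^2*(o + 1)*(o + 3)^2*(o - 2)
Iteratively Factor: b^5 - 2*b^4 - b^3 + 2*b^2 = (b + 1)*(b^4 - 3*b^3 + 2*b^2) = b*(b + 1)*(b^3 - 3*b^2 + 2*b) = b*(b - 1)*(b + 1)*(b^2 - 2*b) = b*(b - 2)*(b - 1)*(b + 1)*(b)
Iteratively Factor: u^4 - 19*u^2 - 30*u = (u - 5)*(u^3 + 5*u^2 + 6*u) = (u - 5)*(u + 3)*(u^2 + 2*u) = u*(u - 5)*(u + 3)*(u + 2)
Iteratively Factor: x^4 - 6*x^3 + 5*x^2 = (x - 1)*(x^3 - 5*x^2) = (x - 5)*(x - 1)*(x^2) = x*(x - 5)*(x - 1)*(x)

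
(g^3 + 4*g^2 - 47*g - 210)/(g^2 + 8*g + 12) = (g^2 - 2*g - 35)/(g + 2)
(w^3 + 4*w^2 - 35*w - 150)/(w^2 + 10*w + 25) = w - 6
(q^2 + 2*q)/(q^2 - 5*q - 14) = q/(q - 7)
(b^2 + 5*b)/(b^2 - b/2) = 2*(b + 5)/(2*b - 1)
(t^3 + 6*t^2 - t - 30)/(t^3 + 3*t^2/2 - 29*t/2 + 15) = 2*(t + 3)/(2*t - 3)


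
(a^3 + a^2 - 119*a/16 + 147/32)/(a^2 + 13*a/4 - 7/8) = (16*a^2 - 40*a + 21)/(4*(4*a - 1))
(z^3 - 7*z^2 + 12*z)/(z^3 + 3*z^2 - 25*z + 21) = z*(z - 4)/(z^2 + 6*z - 7)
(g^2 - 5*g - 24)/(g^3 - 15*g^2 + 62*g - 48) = (g + 3)/(g^2 - 7*g + 6)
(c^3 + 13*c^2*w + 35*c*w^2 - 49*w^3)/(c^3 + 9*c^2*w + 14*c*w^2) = (c^2 + 6*c*w - 7*w^2)/(c*(c + 2*w))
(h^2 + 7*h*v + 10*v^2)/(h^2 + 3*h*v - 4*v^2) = (h^2 + 7*h*v + 10*v^2)/(h^2 + 3*h*v - 4*v^2)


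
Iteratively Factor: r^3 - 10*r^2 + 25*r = (r - 5)*(r^2 - 5*r) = r*(r - 5)*(r - 5)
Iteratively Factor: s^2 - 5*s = (s)*(s - 5)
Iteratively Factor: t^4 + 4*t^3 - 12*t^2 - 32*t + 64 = (t + 4)*(t^3 - 12*t + 16) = (t - 2)*(t + 4)*(t^2 + 2*t - 8) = (t - 2)*(t + 4)^2*(t - 2)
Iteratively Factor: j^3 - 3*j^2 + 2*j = (j)*(j^2 - 3*j + 2) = j*(j - 1)*(j - 2)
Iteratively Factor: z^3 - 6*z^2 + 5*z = (z)*(z^2 - 6*z + 5) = z*(z - 5)*(z - 1)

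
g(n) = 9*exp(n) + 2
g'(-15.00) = 0.00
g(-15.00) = 2.00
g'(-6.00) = 0.02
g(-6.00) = 2.02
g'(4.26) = 637.29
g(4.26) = 639.29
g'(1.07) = 26.24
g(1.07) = 28.24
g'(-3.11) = 0.40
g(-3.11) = 2.40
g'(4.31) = 669.96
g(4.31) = 671.96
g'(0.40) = 13.43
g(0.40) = 15.43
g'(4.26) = 637.29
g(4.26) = 639.29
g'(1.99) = 65.84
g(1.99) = 67.84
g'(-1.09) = 3.03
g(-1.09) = 5.03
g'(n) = 9*exp(n)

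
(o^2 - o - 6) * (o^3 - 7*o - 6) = o^5 - o^4 - 13*o^3 + o^2 + 48*o + 36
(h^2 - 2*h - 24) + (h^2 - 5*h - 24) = 2*h^2 - 7*h - 48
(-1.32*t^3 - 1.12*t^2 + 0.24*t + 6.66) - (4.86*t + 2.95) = -1.32*t^3 - 1.12*t^2 - 4.62*t + 3.71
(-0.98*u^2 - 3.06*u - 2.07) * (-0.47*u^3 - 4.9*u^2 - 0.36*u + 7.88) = 0.4606*u^5 + 6.2402*u^4 + 16.3197*u^3 + 3.5222*u^2 - 23.3676*u - 16.3116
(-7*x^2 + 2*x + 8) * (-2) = 14*x^2 - 4*x - 16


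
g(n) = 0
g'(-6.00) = 0.00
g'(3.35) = 0.00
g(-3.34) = 0.00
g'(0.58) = 0.00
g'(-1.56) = 0.00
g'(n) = 0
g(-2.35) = 0.00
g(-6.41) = 0.00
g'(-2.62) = 0.00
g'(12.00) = 0.00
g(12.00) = 0.00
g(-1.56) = 0.00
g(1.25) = 0.00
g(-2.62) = 0.00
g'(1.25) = 0.00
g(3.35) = 0.00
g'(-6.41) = 0.00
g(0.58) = 0.00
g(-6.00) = 0.00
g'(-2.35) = 0.00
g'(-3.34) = 0.00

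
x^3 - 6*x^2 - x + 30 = (x - 5)*(x - 3)*(x + 2)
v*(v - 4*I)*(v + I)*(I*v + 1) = I*v^4 + 4*v^3 + I*v^2 + 4*v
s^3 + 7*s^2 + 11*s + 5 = (s + 1)^2*(s + 5)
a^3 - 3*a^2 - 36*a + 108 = (a - 6)*(a - 3)*(a + 6)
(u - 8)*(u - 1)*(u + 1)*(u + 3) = u^4 - 5*u^3 - 25*u^2 + 5*u + 24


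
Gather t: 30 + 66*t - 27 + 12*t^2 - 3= 12*t^2 + 66*t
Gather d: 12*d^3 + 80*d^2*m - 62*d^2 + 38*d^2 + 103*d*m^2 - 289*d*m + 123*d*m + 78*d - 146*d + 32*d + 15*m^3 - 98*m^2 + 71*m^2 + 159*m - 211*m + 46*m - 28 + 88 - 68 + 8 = 12*d^3 + d^2*(80*m - 24) + d*(103*m^2 - 166*m - 36) + 15*m^3 - 27*m^2 - 6*m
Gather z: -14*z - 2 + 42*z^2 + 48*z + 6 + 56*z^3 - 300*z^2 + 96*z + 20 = 56*z^3 - 258*z^2 + 130*z + 24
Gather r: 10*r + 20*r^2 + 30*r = 20*r^2 + 40*r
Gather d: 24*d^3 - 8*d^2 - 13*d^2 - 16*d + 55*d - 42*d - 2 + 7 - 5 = 24*d^3 - 21*d^2 - 3*d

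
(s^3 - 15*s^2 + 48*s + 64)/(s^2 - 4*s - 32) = (s^2 - 7*s - 8)/(s + 4)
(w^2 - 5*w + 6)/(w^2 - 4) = (w - 3)/(w + 2)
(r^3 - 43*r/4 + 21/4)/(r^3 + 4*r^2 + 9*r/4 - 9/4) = (2*r^2 + r - 21)/(2*r^2 + 9*r + 9)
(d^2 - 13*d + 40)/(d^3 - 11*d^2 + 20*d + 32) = (d - 5)/(d^2 - 3*d - 4)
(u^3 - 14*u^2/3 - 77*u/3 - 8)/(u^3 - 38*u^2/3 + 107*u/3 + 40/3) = (u + 3)/(u - 5)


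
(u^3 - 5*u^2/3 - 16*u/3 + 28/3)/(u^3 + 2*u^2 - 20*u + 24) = (u + 7/3)/(u + 6)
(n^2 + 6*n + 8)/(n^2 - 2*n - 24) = (n + 2)/(n - 6)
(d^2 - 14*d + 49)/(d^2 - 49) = (d - 7)/(d + 7)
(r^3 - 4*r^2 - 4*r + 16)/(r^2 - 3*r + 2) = (r^2 - 2*r - 8)/(r - 1)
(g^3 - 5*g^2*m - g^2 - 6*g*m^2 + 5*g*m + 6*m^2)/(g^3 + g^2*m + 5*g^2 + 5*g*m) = (g^2 - 6*g*m - g + 6*m)/(g*(g + 5))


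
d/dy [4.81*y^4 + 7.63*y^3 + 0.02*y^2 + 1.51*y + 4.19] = 19.24*y^3 + 22.89*y^2 + 0.04*y + 1.51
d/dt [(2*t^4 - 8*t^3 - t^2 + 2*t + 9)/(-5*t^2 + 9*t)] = (-20*t^5 + 94*t^4 - 144*t^3 + t^2 + 90*t - 81)/(t^2*(25*t^2 - 90*t + 81))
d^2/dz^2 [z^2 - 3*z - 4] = 2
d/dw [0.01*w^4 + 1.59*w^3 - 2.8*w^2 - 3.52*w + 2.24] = 0.04*w^3 + 4.77*w^2 - 5.6*w - 3.52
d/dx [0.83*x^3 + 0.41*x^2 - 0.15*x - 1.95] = 2.49*x^2 + 0.82*x - 0.15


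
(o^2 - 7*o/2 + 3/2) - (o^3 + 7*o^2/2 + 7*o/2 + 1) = -o^3 - 5*o^2/2 - 7*o + 1/2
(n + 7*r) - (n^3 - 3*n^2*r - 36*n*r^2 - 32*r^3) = -n^3 + 3*n^2*r + 36*n*r^2 + n + 32*r^3 + 7*r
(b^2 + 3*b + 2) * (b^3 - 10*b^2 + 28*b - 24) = b^5 - 7*b^4 + 40*b^2 - 16*b - 48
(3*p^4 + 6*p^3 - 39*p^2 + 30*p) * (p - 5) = 3*p^5 - 9*p^4 - 69*p^3 + 225*p^2 - 150*p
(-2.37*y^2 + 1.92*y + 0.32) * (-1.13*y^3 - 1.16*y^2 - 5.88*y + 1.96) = 2.6781*y^5 + 0.579600000000001*y^4 + 11.3468*y^3 - 16.306*y^2 + 1.8816*y + 0.6272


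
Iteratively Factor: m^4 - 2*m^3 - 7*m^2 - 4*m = (m + 1)*(m^3 - 3*m^2 - 4*m) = m*(m + 1)*(m^2 - 3*m - 4) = m*(m + 1)^2*(m - 4)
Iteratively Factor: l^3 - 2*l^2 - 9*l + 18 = (l + 3)*(l^2 - 5*l + 6) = (l - 3)*(l + 3)*(l - 2)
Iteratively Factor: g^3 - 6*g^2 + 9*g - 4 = (g - 4)*(g^2 - 2*g + 1) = (g - 4)*(g - 1)*(g - 1)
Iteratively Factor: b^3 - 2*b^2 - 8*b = (b + 2)*(b^2 - 4*b) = b*(b + 2)*(b - 4)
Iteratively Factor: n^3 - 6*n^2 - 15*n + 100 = (n - 5)*(n^2 - n - 20) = (n - 5)*(n + 4)*(n - 5)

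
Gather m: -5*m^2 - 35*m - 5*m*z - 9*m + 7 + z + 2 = -5*m^2 + m*(-5*z - 44) + z + 9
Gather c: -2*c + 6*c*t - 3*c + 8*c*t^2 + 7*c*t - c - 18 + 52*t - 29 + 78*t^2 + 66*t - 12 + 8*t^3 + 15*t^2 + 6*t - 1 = c*(8*t^2 + 13*t - 6) + 8*t^3 + 93*t^2 + 124*t - 60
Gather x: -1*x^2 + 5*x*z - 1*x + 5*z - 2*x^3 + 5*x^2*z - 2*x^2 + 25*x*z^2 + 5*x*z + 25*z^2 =-2*x^3 + x^2*(5*z - 3) + x*(25*z^2 + 10*z - 1) + 25*z^2 + 5*z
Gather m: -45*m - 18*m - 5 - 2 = -63*m - 7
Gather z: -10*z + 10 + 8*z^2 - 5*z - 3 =8*z^2 - 15*z + 7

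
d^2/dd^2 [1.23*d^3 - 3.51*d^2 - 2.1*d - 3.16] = 7.38*d - 7.02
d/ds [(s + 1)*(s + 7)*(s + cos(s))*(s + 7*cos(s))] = -(s + 1)*(s + 7)*(s + cos(s))*(7*sin(s) - 1) - (s + 1)*(s + 7)*(s + 7*cos(s))*(sin(s) - 1) + (s + 1)*(s + cos(s))*(s + 7*cos(s)) + (s + 7)*(s + cos(s))*(s + 7*cos(s))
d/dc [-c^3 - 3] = -3*c^2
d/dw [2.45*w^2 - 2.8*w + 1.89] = 4.9*w - 2.8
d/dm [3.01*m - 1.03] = 3.01000000000000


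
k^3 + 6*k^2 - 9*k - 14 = (k - 2)*(k + 1)*(k + 7)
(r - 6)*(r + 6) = r^2 - 36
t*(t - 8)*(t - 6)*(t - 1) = t^4 - 15*t^3 + 62*t^2 - 48*t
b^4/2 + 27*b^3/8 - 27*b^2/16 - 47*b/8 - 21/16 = (b/2 + 1/2)*(b - 3/2)*(b + 1/4)*(b + 7)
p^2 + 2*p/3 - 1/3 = (p - 1/3)*(p + 1)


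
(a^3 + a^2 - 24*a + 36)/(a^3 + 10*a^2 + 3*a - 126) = (a - 2)/(a + 7)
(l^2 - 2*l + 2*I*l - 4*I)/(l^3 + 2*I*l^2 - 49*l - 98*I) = (l - 2)/(l^2 - 49)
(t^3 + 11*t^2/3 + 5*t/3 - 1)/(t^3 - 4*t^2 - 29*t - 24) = (t - 1/3)/(t - 8)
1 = 1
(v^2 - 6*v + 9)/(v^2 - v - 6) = (v - 3)/(v + 2)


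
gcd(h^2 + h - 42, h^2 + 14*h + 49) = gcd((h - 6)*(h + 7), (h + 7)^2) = h + 7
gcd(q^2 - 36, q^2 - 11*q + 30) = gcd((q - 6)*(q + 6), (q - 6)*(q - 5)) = q - 6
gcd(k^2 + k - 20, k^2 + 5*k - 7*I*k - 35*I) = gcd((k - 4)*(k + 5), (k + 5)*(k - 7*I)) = k + 5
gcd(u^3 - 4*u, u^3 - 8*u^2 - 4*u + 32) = u^2 - 4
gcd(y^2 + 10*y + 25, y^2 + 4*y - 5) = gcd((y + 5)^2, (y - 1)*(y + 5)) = y + 5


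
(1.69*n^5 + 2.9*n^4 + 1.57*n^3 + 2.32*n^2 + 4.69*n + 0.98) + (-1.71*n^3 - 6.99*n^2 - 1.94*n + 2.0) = 1.69*n^5 + 2.9*n^4 - 0.14*n^3 - 4.67*n^2 + 2.75*n + 2.98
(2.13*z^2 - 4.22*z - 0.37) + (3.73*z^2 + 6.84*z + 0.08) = 5.86*z^2 + 2.62*z - 0.29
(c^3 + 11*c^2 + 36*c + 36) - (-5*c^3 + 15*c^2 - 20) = 6*c^3 - 4*c^2 + 36*c + 56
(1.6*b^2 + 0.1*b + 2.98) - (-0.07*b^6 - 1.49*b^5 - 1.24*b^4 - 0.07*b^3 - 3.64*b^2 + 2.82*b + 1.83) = 0.07*b^6 + 1.49*b^5 + 1.24*b^4 + 0.07*b^3 + 5.24*b^2 - 2.72*b + 1.15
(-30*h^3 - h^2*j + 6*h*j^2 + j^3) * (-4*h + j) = 120*h^4 - 26*h^3*j - 25*h^2*j^2 + 2*h*j^3 + j^4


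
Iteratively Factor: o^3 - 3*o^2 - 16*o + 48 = (o + 4)*(o^2 - 7*o + 12) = (o - 3)*(o + 4)*(o - 4)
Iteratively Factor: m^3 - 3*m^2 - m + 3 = (m - 1)*(m^2 - 2*m - 3) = (m - 1)*(m + 1)*(m - 3)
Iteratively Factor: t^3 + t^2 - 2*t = (t + 2)*(t^2 - t) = (t - 1)*(t + 2)*(t)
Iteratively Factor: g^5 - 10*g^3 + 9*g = (g + 1)*(g^4 - g^3 - 9*g^2 + 9*g) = g*(g + 1)*(g^3 - g^2 - 9*g + 9) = g*(g + 1)*(g + 3)*(g^2 - 4*g + 3) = g*(g - 1)*(g + 1)*(g + 3)*(g - 3)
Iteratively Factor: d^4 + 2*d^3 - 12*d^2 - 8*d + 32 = (d + 4)*(d^3 - 2*d^2 - 4*d + 8) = (d + 2)*(d + 4)*(d^2 - 4*d + 4) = (d - 2)*(d + 2)*(d + 4)*(d - 2)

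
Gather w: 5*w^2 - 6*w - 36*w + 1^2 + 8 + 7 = 5*w^2 - 42*w + 16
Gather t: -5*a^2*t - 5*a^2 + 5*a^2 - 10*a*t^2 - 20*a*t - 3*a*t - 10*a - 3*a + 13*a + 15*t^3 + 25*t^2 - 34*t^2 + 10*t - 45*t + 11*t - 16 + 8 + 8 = 15*t^3 + t^2*(-10*a - 9) + t*(-5*a^2 - 23*a - 24)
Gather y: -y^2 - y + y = -y^2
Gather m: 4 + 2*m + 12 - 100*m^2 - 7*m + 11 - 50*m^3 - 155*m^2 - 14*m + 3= -50*m^3 - 255*m^2 - 19*m + 30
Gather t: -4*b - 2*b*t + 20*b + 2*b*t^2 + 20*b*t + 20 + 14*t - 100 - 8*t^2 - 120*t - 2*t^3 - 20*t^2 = 16*b - 2*t^3 + t^2*(2*b - 28) + t*(18*b - 106) - 80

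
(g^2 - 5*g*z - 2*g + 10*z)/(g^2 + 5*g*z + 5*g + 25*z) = (g^2 - 5*g*z - 2*g + 10*z)/(g^2 + 5*g*z + 5*g + 25*z)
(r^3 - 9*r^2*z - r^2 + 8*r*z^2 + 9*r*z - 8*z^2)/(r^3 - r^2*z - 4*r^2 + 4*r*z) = (r^2 - 8*r*z - r + 8*z)/(r*(r - 4))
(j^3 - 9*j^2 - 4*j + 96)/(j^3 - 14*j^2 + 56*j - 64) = (j + 3)/(j - 2)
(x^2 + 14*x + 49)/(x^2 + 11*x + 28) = (x + 7)/(x + 4)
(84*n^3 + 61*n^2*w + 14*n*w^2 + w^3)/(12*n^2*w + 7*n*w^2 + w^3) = (7*n + w)/w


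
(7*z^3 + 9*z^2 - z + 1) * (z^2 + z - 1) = 7*z^5 + 16*z^4 + z^3 - 9*z^2 + 2*z - 1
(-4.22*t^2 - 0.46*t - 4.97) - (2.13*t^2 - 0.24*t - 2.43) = -6.35*t^2 - 0.22*t - 2.54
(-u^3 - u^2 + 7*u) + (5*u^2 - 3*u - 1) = -u^3 + 4*u^2 + 4*u - 1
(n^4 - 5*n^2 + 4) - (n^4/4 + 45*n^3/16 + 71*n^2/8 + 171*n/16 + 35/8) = 3*n^4/4 - 45*n^3/16 - 111*n^2/8 - 171*n/16 - 3/8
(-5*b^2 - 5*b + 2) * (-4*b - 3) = 20*b^3 + 35*b^2 + 7*b - 6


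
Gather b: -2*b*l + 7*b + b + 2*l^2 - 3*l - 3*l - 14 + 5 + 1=b*(8 - 2*l) + 2*l^2 - 6*l - 8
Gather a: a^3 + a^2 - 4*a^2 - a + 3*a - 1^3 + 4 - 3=a^3 - 3*a^2 + 2*a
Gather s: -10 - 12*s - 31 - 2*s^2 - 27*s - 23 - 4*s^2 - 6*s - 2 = -6*s^2 - 45*s - 66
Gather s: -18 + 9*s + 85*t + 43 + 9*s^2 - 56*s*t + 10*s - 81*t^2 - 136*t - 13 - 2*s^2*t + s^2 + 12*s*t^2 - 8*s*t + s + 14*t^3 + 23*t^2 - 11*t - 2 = s^2*(10 - 2*t) + s*(12*t^2 - 64*t + 20) + 14*t^3 - 58*t^2 - 62*t + 10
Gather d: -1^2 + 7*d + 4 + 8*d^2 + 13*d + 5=8*d^2 + 20*d + 8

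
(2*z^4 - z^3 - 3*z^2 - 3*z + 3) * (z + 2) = 2*z^5 + 3*z^4 - 5*z^3 - 9*z^2 - 3*z + 6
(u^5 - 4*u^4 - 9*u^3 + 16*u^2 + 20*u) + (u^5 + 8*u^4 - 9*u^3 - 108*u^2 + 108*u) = 2*u^5 + 4*u^4 - 18*u^3 - 92*u^2 + 128*u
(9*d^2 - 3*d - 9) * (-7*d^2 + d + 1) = -63*d^4 + 30*d^3 + 69*d^2 - 12*d - 9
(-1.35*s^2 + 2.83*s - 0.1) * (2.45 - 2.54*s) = 3.429*s^3 - 10.4957*s^2 + 7.1875*s - 0.245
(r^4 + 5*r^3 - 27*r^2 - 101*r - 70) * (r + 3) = r^5 + 8*r^4 - 12*r^3 - 182*r^2 - 373*r - 210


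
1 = 1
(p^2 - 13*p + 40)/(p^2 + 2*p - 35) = (p - 8)/(p + 7)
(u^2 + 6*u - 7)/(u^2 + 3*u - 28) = (u - 1)/(u - 4)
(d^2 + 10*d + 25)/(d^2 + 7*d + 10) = (d + 5)/(d + 2)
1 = 1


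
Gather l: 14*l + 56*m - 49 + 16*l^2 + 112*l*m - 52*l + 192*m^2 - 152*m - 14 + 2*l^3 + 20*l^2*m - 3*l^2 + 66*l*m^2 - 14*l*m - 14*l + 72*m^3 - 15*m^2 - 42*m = 2*l^3 + l^2*(20*m + 13) + l*(66*m^2 + 98*m - 52) + 72*m^3 + 177*m^2 - 138*m - 63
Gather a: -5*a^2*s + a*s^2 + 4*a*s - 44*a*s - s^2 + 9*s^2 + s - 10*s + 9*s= -5*a^2*s + a*(s^2 - 40*s) + 8*s^2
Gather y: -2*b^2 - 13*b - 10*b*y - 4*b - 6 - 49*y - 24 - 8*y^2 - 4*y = -2*b^2 - 17*b - 8*y^2 + y*(-10*b - 53) - 30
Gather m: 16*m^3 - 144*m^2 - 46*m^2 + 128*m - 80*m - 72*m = 16*m^3 - 190*m^2 - 24*m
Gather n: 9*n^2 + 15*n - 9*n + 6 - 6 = 9*n^2 + 6*n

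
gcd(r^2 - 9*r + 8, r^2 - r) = r - 1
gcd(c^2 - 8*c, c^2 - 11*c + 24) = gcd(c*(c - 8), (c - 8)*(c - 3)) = c - 8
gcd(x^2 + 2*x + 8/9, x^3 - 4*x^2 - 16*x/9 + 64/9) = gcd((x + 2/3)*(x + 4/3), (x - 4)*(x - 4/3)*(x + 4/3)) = x + 4/3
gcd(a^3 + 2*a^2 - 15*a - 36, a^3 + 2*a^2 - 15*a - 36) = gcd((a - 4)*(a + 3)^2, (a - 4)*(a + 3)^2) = a^3 + 2*a^2 - 15*a - 36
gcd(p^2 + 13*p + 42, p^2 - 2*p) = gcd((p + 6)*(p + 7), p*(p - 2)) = 1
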